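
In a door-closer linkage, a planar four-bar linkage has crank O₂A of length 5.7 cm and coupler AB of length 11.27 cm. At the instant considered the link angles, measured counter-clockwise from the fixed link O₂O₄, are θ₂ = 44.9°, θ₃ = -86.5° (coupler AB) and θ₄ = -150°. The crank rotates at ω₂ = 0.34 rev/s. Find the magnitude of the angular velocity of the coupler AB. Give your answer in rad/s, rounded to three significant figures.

ω₂ = 2.136 rad/s (from 0.34 rev/s).
Differentiating the loop-closure r₂e^{iθ₂}+r₃e^{iθ₃}=r₁+r₄e^{iθ₄} gives r₂ω₂e^{iθ₂}+r₃ω₃e^{iθ₃}=r₄ω₄e^{iθ₄}.
Eliminating the other unknown: ω₃ = r₂ω₂ sin(θ₄−θ₂) / [r₃ sin(θ₃−θ₄)].
Numerator sine = +0.25713; denominator sine = +0.89493.
Result = 0.057·2.136·(+0.25713) / (0.1127·(+0.89493)) = +0.31044 rad/s; magnitude 0.31044 rad/s.

0.310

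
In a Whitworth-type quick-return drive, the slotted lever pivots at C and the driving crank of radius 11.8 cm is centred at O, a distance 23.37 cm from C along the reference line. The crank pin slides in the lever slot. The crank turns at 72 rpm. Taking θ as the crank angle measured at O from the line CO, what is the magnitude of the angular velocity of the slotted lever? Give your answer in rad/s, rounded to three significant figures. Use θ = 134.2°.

ω = 7.54 rad/s (from 72 rpm).
Crank pin A relative to C: A = (d + r cosθ, r sinθ); lever angle φ = atan2(r sinθ, d + r cosθ).
Differentiating tanφ: φ̇ = rω(d cosθ + r)/(d² + r² + 2dr cosθ).
d² + r² + 2dr cosθ = |CA|² = 0.0300888 m²;  d cosθ + r = -0.044927 m.
|ω_lever| = |0.118·7.54·-0.044927| / 0.0300888 = 1.3285 rad/s.

1.33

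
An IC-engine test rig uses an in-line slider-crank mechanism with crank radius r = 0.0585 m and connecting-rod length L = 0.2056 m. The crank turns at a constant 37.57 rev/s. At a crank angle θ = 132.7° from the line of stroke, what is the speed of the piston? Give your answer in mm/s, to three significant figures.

ω = 2π·37.6 = 236.1 rad/s
For an in-line slider-crank, x = r cosθ + √(L² − r² sin²θ), so v = −rω sinθ·[1 + r cosθ/√(L² − r² sin²θ)].
With r = 0.0585 m, L = 0.2056 m, θ = 132.7°: √(L² − r² sin²θ) = 0.20105 m.
v = −0.0585·236.1·0.73491·[1 + 0.0585·-0.67816/0.20105] = -8.1462 m/s.
|v| = 8.1462 m/s = 8146.2 mm/s.

8150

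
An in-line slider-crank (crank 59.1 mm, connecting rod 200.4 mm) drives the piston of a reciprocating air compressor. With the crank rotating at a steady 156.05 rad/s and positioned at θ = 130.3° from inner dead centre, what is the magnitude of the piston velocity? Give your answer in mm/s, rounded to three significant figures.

5660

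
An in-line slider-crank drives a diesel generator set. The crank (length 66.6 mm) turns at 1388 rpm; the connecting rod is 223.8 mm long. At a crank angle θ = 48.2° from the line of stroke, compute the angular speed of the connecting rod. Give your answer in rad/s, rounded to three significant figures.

29.6

ω = 145.4 rad/s (converted from 1388 rpm).
The rod makes angle φ with the slider axis where L sinφ = r sinθ; differentiating, L cosφ·φ̇ = r ω cosθ.
L cosφ = √(L² − r² sin²θ) = 0.21822 m.
|ω_rod| = r ω |cosθ| / √(L² − r² sin²θ) = 0.0666·145.4·0.66653/0.21822 = 29.567 rad/s.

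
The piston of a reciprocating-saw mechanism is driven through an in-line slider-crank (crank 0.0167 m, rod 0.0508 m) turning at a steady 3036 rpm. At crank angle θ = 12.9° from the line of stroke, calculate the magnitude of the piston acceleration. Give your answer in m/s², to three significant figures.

ω = 2π·3036/60 = 317.9 rad/s
x(θ) = r cosθ + √(L² − r² sin²θ); with ω constant, a = ω²·d²x/dθ².
d²x/dθ² = −r cosθ − r²(cos2θ)/√u − r⁴ sin²2θ/(4u^{3/2}),  u = L² − r² sin²θ = 0.00256674 m².
Substituting r = 0.0167 m, L = 0.0508 m, θ = 12.9°: d²x/dθ² = -0.021263 m.
a = ω²·d²x/dθ² = (317.9)²·(-0.021263) = -2149.2 m/s²;  |a| = 2149.2 m/s².

2150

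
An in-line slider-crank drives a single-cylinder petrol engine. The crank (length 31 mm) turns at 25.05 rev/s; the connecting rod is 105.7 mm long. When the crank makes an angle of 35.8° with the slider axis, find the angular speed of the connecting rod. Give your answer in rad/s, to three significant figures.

38.0

ω = 157.4 rad/s (converted from 25.05 rev/s).
The rod makes angle φ with the slider axis where L sinφ = r sinθ; differentiating, L cosφ·φ̇ = r ω cosθ.
L cosφ = √(L² − r² sin²θ) = 0.10413 m.
|ω_rod| = r ω |cosθ| / √(L² − r² sin²θ) = 0.031·157.4·0.81106/0.10413 = 38.003 rad/s.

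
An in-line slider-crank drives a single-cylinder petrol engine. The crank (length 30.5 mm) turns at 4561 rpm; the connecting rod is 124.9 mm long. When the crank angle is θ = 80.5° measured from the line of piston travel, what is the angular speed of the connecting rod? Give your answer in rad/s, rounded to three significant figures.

19.8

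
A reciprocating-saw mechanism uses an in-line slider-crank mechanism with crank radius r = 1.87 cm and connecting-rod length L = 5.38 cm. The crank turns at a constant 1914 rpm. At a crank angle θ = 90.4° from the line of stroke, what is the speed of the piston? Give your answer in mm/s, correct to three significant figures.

3740

ω = 2π·1914/60 = 200.4 rad/s
For an in-line slider-crank, x = r cosθ + √(L² − r² sin²θ), so v = −rω sinθ·[1 + r cosθ/√(L² − r² sin²θ)].
With r = 0.0187 m, L = 0.0538 m, θ = 90.4°: √(L² − r² sin²θ) = 0.050446 m.
v = −0.0187·200.4·0.99998·[1 + 0.0187·-0.00698/0.050446] = -3.7383 m/s.
|v| = 3.7383 m/s = 3738.3 mm/s.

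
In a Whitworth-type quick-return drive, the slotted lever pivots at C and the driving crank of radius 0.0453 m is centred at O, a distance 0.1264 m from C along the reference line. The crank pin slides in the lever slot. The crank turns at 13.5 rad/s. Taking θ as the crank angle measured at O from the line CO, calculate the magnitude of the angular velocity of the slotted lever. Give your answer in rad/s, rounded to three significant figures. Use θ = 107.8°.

ω = 13.5 rad/s
Crank pin A relative to C: A = (d + r cosθ, r sinθ); lever angle φ = atan2(r sinθ, d + r cosθ).
Differentiating tanφ: φ̇ = rω(d cosθ + r)/(d² + r² + 2dr cosθ).
d² + r² + 2dr cosθ = |CA|² = 0.0145283 m²;  d cosθ + r = +0.0066601 m.
|ω_lever| = |0.0453·13.5·+0.0066601| / 0.0145283 = 0.28035 rad/s.

0.280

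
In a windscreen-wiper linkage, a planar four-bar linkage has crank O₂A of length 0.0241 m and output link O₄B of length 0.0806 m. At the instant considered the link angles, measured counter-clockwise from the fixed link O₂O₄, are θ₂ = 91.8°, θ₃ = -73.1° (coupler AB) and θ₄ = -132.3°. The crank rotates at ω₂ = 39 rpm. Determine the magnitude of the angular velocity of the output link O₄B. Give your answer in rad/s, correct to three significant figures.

ω₂ = 4.084 rad/s (from 39 rpm).
Differentiating the loop-closure r₂e^{iθ₂}+r₃e^{iθ₃}=r₁+r₄e^{iθ₄} gives r₂ω₂e^{iθ₂}+r₃ω₃e^{iθ₃}=r₄ω₄e^{iθ₄}.
Eliminating the other unknown: ω₄ = r₂ω₂ sin(θ₂−θ₃) / [r₄ sin(θ₄−θ₃)].
Numerator sine = +0.26050; denominator sine = -0.85896.
Result = 0.0241·4.084·(+0.26050) / (0.0806·(-0.85896)) = -0.37035 rad/s; magnitude 0.37035 rad/s.

0.370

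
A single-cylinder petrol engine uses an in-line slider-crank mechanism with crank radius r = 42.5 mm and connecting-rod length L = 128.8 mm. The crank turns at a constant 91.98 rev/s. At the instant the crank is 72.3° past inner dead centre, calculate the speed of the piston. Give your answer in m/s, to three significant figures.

25.9

ω = 2π·92 = 577.9 rad/s
For an in-line slider-crank, x = r cosθ + √(L² − r² sin²θ), so v = −rω sinθ·[1 + r cosθ/√(L² − r² sin²θ)].
With r = 0.0425 m, L = 0.1288 m, θ = 72.3°: √(L² − r² sin²θ) = 0.12227 m.
v = −0.0425·577.9·0.95266·[1 + 0.0425·0.30403/0.12227] = -25.872 m/s.
|v| = 25.872 m/s.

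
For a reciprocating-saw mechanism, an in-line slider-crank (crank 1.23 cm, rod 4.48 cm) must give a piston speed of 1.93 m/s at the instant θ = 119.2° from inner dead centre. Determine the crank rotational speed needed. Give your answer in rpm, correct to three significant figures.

For an in-line slider-crank, |v_piston| = rω|sinθ|·[1 + r cosθ/√(L² − r² sin²θ)].
With r = 0.0123 m, L = 0.0448 m, θ = 119.2°: the bracketed kinematic factor |dx/dθ| = 0.0092556 m.
ω = v/|dx/dθ| = 1.93/0.0092556 = 208.52 rad/s.
N = 60ω/(2π) = 1991.2 rpm.

1990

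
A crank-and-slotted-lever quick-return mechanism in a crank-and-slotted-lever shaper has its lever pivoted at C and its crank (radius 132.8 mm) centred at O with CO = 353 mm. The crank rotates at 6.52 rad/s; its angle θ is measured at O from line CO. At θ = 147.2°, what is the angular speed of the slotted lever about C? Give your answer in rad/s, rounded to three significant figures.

ω = 6.52 rad/s
Crank pin A relative to C: A = (d + r cosθ, r sinθ); lever angle φ = atan2(r sinθ, d + r cosθ).
Differentiating tanφ: φ̇ = rω(d cosθ + r)/(d² + r² + 2dr cosθ).
d² + r² + 2dr cosθ = |CA|² = 0.063436 m²;  d cosθ + r = -0.16392 m.
|ω_lever| = |0.1328·6.52·-0.16392| / 0.063436 = 2.2374 rad/s.

2.24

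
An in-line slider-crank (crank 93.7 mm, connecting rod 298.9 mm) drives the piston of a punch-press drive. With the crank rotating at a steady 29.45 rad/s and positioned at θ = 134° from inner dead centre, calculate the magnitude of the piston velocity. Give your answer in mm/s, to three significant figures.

1540

ω = 29.45 rad/s
For an in-line slider-crank, x = r cosθ + √(L² − r² sin²θ), so v = −rω sinθ·[1 + r cosθ/√(L² − r² sin²θ)].
With r = 0.0937 m, L = 0.2989 m, θ = 134°: √(L² − r² sin²θ) = 0.2912 m.
v = −0.0937·29.45·0.71934·[1 + 0.0937·-0.69466/0.2912] = -1.5413 m/s.
|v| = 1.5413 m/s = 1541.3 mm/s.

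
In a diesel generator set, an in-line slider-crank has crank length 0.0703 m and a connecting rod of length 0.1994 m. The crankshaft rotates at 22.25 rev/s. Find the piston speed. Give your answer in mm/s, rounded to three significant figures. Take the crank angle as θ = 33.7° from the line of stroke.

ω = 2π·22.2 = 139.8 rad/s
For an in-line slider-crank, x = r cosθ + √(L² − r² sin²θ), so v = −rω sinθ·[1 + r cosθ/√(L² − r² sin²θ)].
With r = 0.0703 m, L = 0.1994 m, θ = 33.7°: √(L² − r² sin²θ) = 0.19555 m.
v = −0.0703·139.8·0.55484·[1 + 0.0703·0.83195/0.19555] = -7.084 m/s.
|v| = 7.084 m/s = 7084 mm/s.

7080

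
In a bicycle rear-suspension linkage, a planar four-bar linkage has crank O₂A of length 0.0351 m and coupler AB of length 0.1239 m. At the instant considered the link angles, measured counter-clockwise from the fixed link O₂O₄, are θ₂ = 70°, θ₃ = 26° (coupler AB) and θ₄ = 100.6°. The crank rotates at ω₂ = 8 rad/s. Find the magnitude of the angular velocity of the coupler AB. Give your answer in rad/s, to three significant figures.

ω₂ = 8 rad/s
Differentiating the loop-closure r₂e^{iθ₂}+r₃e^{iθ₃}=r₁+r₄e^{iθ₄} gives r₂ω₂e^{iθ₂}+r₃ω₃e^{iθ₃}=r₄ω₄e^{iθ₄}.
Eliminating the other unknown: ω₃ = r₂ω₂ sin(θ₄−θ₂) / [r₃ sin(θ₃−θ₄)].
Numerator sine = +0.50904; denominator sine = -0.96410.
Result = 0.0351·8·(+0.50904) / (0.1239·(-0.96410)) = -1.1966 rad/s; magnitude 1.1966 rad/s.

1.20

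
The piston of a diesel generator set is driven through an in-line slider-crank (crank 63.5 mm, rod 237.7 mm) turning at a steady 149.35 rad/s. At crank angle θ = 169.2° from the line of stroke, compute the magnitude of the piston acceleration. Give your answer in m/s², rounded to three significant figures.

1040

ω = 149.3 rad/s
x(θ) = r cosθ + √(L² − r² sin²θ); with ω constant, a = ω²·d²x/dθ².
d²x/dθ² = −r cosθ − r²(cos2θ)/√u − r⁴ sin²2θ/(4u^{3/2}),  u = L² − r² sin²θ = 0.0563597 m².
Substituting r = 0.0635 m, L = 0.2377 m, θ = 169.2°: d²x/dθ² = +0.046542 m.
a = ω²·d²x/dθ² = (149.3)²·(+0.046542) = +1038.1 m/s²;  |a| = 1038.1 m/s².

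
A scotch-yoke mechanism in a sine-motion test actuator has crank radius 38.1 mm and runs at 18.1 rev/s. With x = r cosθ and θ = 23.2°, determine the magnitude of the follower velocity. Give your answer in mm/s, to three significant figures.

1710

ω = 113.7 rad/s (from 18.1 rev/s).
x = r cosθ ⇒ ẋ = −rω sinθ.
|v| = rω|sinθ| = 0.0381·113.7·|sin 23.2°| = 1.7069 m/s = 1706.9 mm/s.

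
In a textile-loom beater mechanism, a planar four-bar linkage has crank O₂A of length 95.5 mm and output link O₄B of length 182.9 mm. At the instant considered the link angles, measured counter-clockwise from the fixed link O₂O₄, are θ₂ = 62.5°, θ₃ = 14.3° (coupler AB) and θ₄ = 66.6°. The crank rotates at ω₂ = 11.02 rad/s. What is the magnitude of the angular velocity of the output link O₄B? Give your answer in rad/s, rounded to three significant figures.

5.42

ω₂ = 11.02 rad/s
Differentiating the loop-closure r₂e^{iθ₂}+r₃e^{iθ₃}=r₁+r₄e^{iθ₄} gives r₂ω₂e^{iθ₂}+r₃ω₃e^{iθ₃}=r₄ω₄e^{iθ₄}.
Eliminating the other unknown: ω₄ = r₂ω₂ sin(θ₂−θ₃) / [r₄ sin(θ₄−θ₃)].
Numerator sine = +0.74548; denominator sine = +0.79122.
Result = 0.0955·11.02·(+0.74548) / (0.1829·(+0.79122)) = +5.4213 rad/s; magnitude 5.4213 rad/s.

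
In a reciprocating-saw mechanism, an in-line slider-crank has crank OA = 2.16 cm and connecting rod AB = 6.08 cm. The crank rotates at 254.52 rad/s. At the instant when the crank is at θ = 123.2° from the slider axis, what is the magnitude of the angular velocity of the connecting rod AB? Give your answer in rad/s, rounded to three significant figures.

ω = 254.5 rad/s
The rod makes angle φ with the slider axis where L sinφ = r sinθ; differentiating, L cosφ·φ̇ = r ω cosθ.
L cosφ = √(L² − r² sin²θ) = 0.058051 m.
|ω_rod| = r ω |cosθ| / √(L² − r² sin²θ) = 0.0216·254.5·0.54756/0.058051 = 51.856 rad/s.

51.9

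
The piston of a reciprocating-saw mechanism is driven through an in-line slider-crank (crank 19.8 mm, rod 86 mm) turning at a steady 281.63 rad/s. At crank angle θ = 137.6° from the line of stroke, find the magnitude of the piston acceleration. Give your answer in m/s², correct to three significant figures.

ω = 281.6 rad/s
x(θ) = r cosθ + √(L² − r² sin²θ); with ω constant, a = ω²·d²x/dθ².
d²x/dθ² = −r cosθ − r²(cos2θ)/√u − r⁴ sin²2θ/(4u^{3/2}),  u = L² − r² sin²θ = 0.00721775 m².
Substituting r = 0.0198 m, L = 0.086 m, θ = 137.6°: d²x/dθ² = +0.014141 m.
a = ω²·d²x/dθ² = (281.6)²·(+0.014141) = +1121.6 m/s²;  |a| = 1121.6 m/s².

1120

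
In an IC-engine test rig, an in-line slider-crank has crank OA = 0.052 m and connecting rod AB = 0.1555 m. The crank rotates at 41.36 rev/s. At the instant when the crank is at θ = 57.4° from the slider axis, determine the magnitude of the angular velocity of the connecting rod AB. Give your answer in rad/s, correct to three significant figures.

ω = 259.9 rad/s (converted from 41.36 rev/s).
The rod makes angle φ with the slider axis where L sinφ = r sinθ; differentiating, L cosφ·φ̇ = r ω cosθ.
L cosφ = √(L² − r² sin²θ) = 0.1492 m.
|ω_rod| = r ω |cosθ| / √(L² − r² sin²θ) = 0.052·259.9·0.53877/0.1492 = 48.797 rad/s.

48.8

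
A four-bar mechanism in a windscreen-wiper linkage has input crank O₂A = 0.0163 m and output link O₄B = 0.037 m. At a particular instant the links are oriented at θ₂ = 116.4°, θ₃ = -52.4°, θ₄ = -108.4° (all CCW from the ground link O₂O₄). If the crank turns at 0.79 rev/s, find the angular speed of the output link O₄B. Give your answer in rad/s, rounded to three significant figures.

ω₂ = 4.964 rad/s (from 0.79 rev/s).
Differentiating the loop-closure r₂e^{iθ₂}+r₃e^{iθ₃}=r₁+r₄e^{iθ₄} gives r₂ω₂e^{iθ₂}+r₃ω₃e^{iθ₃}=r₄ω₄e^{iθ₄}.
Eliminating the other unknown: ω₄ = r₂ω₂ sin(θ₂−θ₃) / [r₄ sin(θ₄−θ₃)].
Numerator sine = +0.19423; denominator sine = -0.82904.
Result = 0.0163·4.964·(+0.19423) / (0.037·(-0.82904)) = -0.51232 rad/s; magnitude 0.51232 rad/s.

0.512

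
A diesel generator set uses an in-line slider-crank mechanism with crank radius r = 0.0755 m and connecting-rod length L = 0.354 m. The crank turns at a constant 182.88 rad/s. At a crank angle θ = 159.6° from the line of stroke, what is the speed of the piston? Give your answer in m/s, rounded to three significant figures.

3.85

ω = 182.9 rad/s
For an in-line slider-crank, x = r cosθ + √(L² − r² sin²θ), so v = −rω sinθ·[1 + r cosθ/√(L² − r² sin²θ)].
With r = 0.0755 m, L = 0.354 m, θ = 159.6°: √(L² − r² sin²θ) = 0.35302 m.
v = −0.0755·182.9·0.34857·[1 + 0.0755·-0.93728/0.35302] = -3.8481 m/s.
|v| = 3.8481 m/s.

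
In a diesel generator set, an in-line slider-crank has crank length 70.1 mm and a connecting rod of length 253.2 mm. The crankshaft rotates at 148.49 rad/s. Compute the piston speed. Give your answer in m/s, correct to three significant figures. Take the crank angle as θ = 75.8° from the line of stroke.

10.8

ω = 148.5 rad/s
For an in-line slider-crank, x = r cosθ + √(L² − r² sin²θ), so v = −rω sinθ·[1 + r cosθ/√(L² − r² sin²θ)].
With r = 0.0701 m, L = 0.2532 m, θ = 75.8°: √(L² − r² sin²θ) = 0.24391 m.
v = −0.0701·148.5·0.96945·[1 + 0.0701·0.24531/0.24391] = -10.803 m/s.
|v| = 10.803 m/s.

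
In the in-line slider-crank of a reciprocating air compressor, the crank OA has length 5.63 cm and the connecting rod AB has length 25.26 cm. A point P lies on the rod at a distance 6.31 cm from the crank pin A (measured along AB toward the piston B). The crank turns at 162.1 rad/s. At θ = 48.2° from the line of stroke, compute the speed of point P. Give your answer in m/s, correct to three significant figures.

ω = 162.1 rad/s.  Crank-pin speed |V_A| = rω = 9.1262 m/s, perpendicular to OA.
Rod angle: sinφ = −(r/L) sinθ ⇒ φ = -9.564°; ω_rod = −rω cosθ/√(L²−r²sin²θ) = -24.421 rad/s.
V_P = V_A + ω_rod × AP, with AP = 0.0631 m along the rod.
Components: V_Px = −rω sinθ − a·ω_rod·sinφ = -7.0594 m/s;  V_Py = rω cosθ + a·ω_rod·cosφ = +4.5634 m/s.
|V_P| = √(V_Px² + V_Py²) = 8.406 m/s.

8.41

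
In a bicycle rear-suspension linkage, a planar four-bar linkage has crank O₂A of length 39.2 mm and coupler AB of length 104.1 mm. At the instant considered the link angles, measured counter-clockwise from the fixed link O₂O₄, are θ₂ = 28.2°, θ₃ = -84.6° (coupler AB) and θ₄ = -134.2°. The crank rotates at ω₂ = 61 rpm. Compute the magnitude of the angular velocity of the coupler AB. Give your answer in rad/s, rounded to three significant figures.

0.955

ω₂ = 6.388 rad/s (from 61 rpm).
Differentiating the loop-closure r₂e^{iθ₂}+r₃e^{iθ₃}=r₁+r₄e^{iθ₄} gives r₂ω₂e^{iθ₂}+r₃ω₃e^{iθ₃}=r₄ω₄e^{iθ₄}.
Eliminating the other unknown: ω₃ = r₂ω₂ sin(θ₄−θ₂) / [r₃ sin(θ₃−θ₄)].
Numerator sine = -0.30237; denominator sine = +0.76154.
Result = 0.0392·6.388·(-0.30237) / (0.1041·(+0.76154)) = -0.95508 rad/s; magnitude 0.95508 rad/s.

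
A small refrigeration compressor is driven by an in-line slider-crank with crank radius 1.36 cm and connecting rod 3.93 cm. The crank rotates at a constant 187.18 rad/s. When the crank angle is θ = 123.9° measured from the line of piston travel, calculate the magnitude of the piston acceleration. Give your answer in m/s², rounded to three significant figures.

326

ω = 187.2 rad/s
x(θ) = r cosθ + √(L² − r² sin²θ); with ω constant, a = ω²·d²x/dθ².
d²x/dθ² = −r cosθ − r²(cos2θ)/√u − r⁴ sin²2θ/(4u^{3/2}),  u = L² − r² sin²θ = 0.00141707 m².
Substituting r = 0.0136 m, L = 0.0393 m, θ = 123.9°: d²x/dθ² = +0.0093044 m.
a = ω²·d²x/dθ² = (187.2)²·(+0.0093044) = +325.99 m/s²;  |a| = 325.99 m/s².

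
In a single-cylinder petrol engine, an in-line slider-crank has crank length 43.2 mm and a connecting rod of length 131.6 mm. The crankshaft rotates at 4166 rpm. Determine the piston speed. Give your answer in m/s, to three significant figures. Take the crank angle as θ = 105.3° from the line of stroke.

16.5

ω = 2π·4166/60 = 436.3 rad/s
For an in-line slider-crank, x = r cosθ + √(L² − r² sin²θ), so v = −rω sinθ·[1 + r cosθ/√(L² − r² sin²θ)].
With r = 0.0432 m, L = 0.1316 m, θ = 105.3°: √(L² − r² sin²θ) = 0.12483 m.
v = −0.0432·436.3·0.96456·[1 + 0.0432·-0.26387/0.12483] = -16.519 m/s.
|v| = 16.519 m/s.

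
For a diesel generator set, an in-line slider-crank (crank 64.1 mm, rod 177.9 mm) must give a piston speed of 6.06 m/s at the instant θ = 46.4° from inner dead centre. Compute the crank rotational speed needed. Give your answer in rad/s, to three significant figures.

For an in-line slider-crank, |v_piston| = rω|sinθ|·[1 + r cosθ/√(L² − r² sin²θ)].
With r = 0.0641 m, L = 0.1779 m, θ = 46.4°: the bracketed kinematic factor |dx/dθ| = 0.058368 m.
ω = v/|dx/dθ| = 6.06/0.058368 = 103.82 rad/s.

104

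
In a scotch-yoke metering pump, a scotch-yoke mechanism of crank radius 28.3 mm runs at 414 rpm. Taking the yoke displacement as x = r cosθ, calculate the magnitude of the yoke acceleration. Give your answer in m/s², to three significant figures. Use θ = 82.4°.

7.03

ω = 43.35 rad/s (from 414 rpm).
x = r cosθ ⇒ ẍ = −rω² cosθ (ω constant).
|a| = rω²|cosθ| = 0.0283·(43.35)²·|cos 82.4°| = 7.035 m/s².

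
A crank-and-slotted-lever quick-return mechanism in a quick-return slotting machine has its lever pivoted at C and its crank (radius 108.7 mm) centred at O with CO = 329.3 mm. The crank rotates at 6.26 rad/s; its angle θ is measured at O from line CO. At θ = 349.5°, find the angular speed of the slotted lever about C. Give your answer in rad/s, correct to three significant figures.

1.54

ω = 6.26 rad/s
Crank pin A relative to C: A = (d + r cosθ, r sinθ); lever angle φ = atan2(r sinθ, d + r cosθ).
Differentiating tanφ: φ̇ = rω(d cosθ + r)/(d² + r² + 2dr cosθ).
d² + r² + 2dr cosθ = |CA|² = 0.190645 m²;  d cosθ + r = +0.43249 m.
|ω_lever| = |0.1087·6.26·+0.43249| / 0.190645 = 1.5437 rad/s.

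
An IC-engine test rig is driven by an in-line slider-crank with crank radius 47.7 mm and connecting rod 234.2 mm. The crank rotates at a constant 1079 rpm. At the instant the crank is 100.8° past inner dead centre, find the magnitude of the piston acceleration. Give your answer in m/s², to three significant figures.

232

ω = 2π·1079/60 = 113 rad/s
x(θ) = r cosθ + √(L² − r² sin²θ); with ω constant, a = ω²·d²x/dθ².
d²x/dθ² = −r cosθ − r²(cos2θ)/√u − r⁴ sin²2θ/(4u^{3/2}),  u = L² − r² sin²θ = 0.0526542 m².
Substituting r = 0.0477 m, L = 0.2342 m, θ = 100.8°: d²x/dθ² = +0.018143 m.
a = ω²·d²x/dθ² = (113)²·(+0.018143) = +231.64 m/s²;  |a| = 231.64 m/s².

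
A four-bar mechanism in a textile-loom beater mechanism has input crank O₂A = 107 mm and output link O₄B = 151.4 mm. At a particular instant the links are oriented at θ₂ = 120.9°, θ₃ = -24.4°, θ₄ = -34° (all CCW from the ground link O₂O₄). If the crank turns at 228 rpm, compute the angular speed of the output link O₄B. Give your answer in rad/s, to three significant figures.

57.6

ω₂ = 23.88 rad/s (from 228 rpm).
Differentiating the loop-closure r₂e^{iθ₂}+r₃e^{iθ₃}=r₁+r₄e^{iθ₄} gives r₂ω₂e^{iθ₂}+r₃ω₃e^{iθ₃}=r₄ω₄e^{iθ₄}.
Eliminating the other unknown: ω₄ = r₂ω₂ sin(θ₂−θ₃) / [r₄ sin(θ₄−θ₃)].
Numerator sine = +0.56928; denominator sine = -0.16677.
Result = 0.107·23.88·(+0.56928) / (0.1514·(-0.16677)) = -57.601 rad/s; magnitude 57.601 rad/s.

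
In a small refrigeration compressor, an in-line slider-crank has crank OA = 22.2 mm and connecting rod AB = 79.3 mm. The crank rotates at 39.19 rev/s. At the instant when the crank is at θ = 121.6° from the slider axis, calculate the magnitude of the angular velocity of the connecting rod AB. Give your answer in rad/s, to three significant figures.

ω = 246.2 rad/s (converted from 39.19 rev/s).
The rod makes angle φ with the slider axis where L sinφ = r sinθ; differentiating, L cosφ·φ̇ = r ω cosθ.
L cosφ = √(L² − r² sin²θ) = 0.077013 m.
|ω_rod| = r ω |cosθ| / √(L² − r² sin²θ) = 0.0222·246.2·0.52399/0.077013 = 37.193 rad/s.

37.2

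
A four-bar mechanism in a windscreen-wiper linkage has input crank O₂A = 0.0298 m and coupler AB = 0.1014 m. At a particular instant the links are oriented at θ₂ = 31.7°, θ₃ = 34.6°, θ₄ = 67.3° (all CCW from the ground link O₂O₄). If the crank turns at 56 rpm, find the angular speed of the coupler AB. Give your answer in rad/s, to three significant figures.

1.86

ω₂ = 5.864 rad/s (from 56 rpm).
Differentiating the loop-closure r₂e^{iθ₂}+r₃e^{iθ₃}=r₁+r₄e^{iθ₄} gives r₂ω₂e^{iθ₂}+r₃ω₃e^{iθ₃}=r₄ω₄e^{iθ₄}.
Eliminating the other unknown: ω₃ = r₂ω₂ sin(θ₄−θ₂) / [r₃ sin(θ₃−θ₄)].
Numerator sine = +0.58212; denominator sine = -0.54024.
Result = 0.0298·5.864·(+0.58212) / (0.1014·(-0.54024)) = -1.857 rad/s; magnitude 1.857 rad/s.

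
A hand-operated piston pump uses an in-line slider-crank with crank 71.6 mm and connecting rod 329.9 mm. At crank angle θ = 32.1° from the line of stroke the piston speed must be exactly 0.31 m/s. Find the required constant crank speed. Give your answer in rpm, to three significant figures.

For an in-line slider-crank, |v_piston| = rω|sinθ|·[1 + r cosθ/√(L² − r² sin²θ)].
With r = 0.0716 m, L = 0.3299 m, θ = 32.1°: the bracketed kinematic factor |dx/dθ| = 0.04509 m.
ω = v/|dx/dθ| = 0.31/0.04509 = 6.8751 rad/s.
N = 60ω/(2π) = 65.652 rpm.

65.7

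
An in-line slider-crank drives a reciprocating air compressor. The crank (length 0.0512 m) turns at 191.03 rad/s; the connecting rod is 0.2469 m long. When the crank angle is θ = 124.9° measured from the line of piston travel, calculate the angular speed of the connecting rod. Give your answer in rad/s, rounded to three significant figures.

ω = 191 rad/s
The rod makes angle φ with the slider axis where L sinφ = r sinθ; differentiating, L cosφ·φ̇ = r ω cosθ.
L cosφ = √(L² − r² sin²θ) = 0.2433 m.
|ω_rod| = r ω |cosθ| / √(L² − r² sin²θ) = 0.0512·191·0.57215/0.2433 = 23 rad/s.

23.0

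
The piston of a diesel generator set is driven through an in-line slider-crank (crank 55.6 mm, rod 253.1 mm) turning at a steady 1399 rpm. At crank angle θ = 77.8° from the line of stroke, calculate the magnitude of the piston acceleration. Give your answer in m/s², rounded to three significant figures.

ω = 2π·1399/60 = 146.5 rad/s
x(θ) = r cosθ + √(L² − r² sin²θ); with ω constant, a = ω²·d²x/dθ².
d²x/dθ² = −r cosθ − r²(cos2θ)/√u − r⁴ sin²2θ/(4u^{3/2}),  u = L² − r² sin²θ = 0.0611063 m².
Substituting r = 0.0556 m, L = 0.2531 m, θ = 77.8°: d²x/dθ² = -0.00038795 m.
a = ω²·d²x/dθ² = (146.5)²·(-0.00038795) = -8.3266 m/s²;  |a| = 8.3266 m/s².

8.33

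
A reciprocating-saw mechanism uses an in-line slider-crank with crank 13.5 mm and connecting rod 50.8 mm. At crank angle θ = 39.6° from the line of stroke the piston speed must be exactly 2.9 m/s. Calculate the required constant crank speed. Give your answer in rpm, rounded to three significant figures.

For an in-line slider-crank, |v_piston| = rω|sinθ|·[1 + r cosθ/√(L² − r² sin²θ)].
With r = 0.0135 m, L = 0.0508 m, θ = 39.6°: the bracketed kinematic factor |dx/dθ| = 0.010393 m.
ω = v/|dx/dθ| = 2.9/0.010393 = 279.03 rad/s.
N = 60ω/(2π) = 2664.6 rpm.

2660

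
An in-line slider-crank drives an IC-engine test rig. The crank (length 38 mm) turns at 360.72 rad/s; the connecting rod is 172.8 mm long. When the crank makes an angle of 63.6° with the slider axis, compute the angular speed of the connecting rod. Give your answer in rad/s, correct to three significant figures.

ω = 360.7 rad/s
The rod makes angle φ with the slider axis where L sinφ = r sinθ; differentiating, L cosφ·φ̇ = r ω cosθ.
L cosφ = √(L² − r² sin²θ) = 0.16941 m.
|ω_rod| = r ω |cosθ| / √(L² − r² sin²θ) = 0.038·360.7·0.44464/0.16941 = 35.975 rad/s.

36.0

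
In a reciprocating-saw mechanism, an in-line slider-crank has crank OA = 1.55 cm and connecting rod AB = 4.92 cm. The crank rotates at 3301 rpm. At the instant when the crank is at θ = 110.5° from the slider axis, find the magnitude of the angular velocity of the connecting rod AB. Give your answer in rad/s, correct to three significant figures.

39.9

ω = 345.7 rad/s (converted from 3301 rpm).
The rod makes angle φ with the slider axis where L sinφ = r sinθ; differentiating, L cosφ·φ̇ = r ω cosθ.
L cosφ = √(L² − r² sin²θ) = 0.047009 m.
|ω_rod| = r ω |cosθ| / √(L² − r² sin²θ) = 0.0155·345.7·0.35021/0.047009 = 39.916 rad/s.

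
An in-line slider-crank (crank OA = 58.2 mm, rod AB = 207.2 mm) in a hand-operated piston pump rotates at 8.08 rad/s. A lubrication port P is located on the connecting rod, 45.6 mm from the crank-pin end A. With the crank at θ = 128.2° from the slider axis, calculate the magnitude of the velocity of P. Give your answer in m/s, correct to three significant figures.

0.421

ω = 8.08 rad/s.  Crank-pin speed |V_A| = rω = 0.47026 m/s, perpendicular to OA.
Rod angle: sinφ = −(r/L) sinθ ⇒ φ = -12.752°; ω_rod = −rω cosθ/√(L²−r²sin²θ) = +1.439 rad/s.
V_P = V_A + ω_rod × AP, with AP = 0.0456 m along the rod.
Components: V_Px = −rω sinθ − a·ω_rod·sinφ = -0.35507 m/s;  V_Py = rω cosθ + a·ω_rod·cosφ = -0.22681 m/s.
|V_P| = √(V_Px² + V_Py²) = 0.42133 m/s.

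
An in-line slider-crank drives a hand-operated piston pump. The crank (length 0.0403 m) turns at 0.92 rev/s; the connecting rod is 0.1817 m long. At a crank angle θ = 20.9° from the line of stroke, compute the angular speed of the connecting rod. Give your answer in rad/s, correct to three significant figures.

1.20

ω = 5.781 rad/s (converted from 0.92 rev/s).
The rod makes angle φ with the slider axis where L sinφ = r sinθ; differentiating, L cosφ·φ̇ = r ω cosθ.
L cosφ = √(L² − r² sin²θ) = 0.18113 m.
|ω_rod| = r ω |cosθ| / √(L² − r² sin²θ) = 0.0403·5.781·0.93420/0.18113 = 1.2015 rad/s.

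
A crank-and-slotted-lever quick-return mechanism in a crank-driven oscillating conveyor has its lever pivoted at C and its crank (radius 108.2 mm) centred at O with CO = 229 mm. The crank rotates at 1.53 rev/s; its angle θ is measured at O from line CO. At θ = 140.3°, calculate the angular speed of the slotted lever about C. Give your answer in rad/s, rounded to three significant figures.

ω = 9.613 rad/s (from 1.53 rev/s).
Crank pin A relative to C: A = (d + r cosθ, r sinθ); lever angle φ = atan2(r sinθ, d + r cosθ).
Differentiating tanφ: φ̇ = rω(d cosθ + r)/(d² + r² + 2dr cosθ).
d² + r² + 2dr cosθ = |CA|² = 0.0260202 m²;  d cosθ + r = -0.067992 m.
|ω_lever| = |0.1082·9.613·-0.067992| / 0.0260202 = 2.718 rad/s.

2.72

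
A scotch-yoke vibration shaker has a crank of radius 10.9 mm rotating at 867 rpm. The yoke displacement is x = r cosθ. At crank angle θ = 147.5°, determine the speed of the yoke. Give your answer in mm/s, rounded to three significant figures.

ω = 90.79 rad/s (from 867 rpm).
x = r cosθ ⇒ ẋ = −rω sinθ.
|v| = rω|sinθ| = 0.0109·90.79·|sin 147.5°| = 0.53173 m/s = 531.73 mm/s.

532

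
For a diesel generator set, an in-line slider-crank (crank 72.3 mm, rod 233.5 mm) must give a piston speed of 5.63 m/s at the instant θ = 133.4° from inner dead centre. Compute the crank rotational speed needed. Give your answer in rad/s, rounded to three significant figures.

137

For an in-line slider-crank, |v_piston| = rω|sinθ|·[1 + r cosθ/√(L² − r² sin²θ)].
With r = 0.0723 m, L = 0.2335 m, θ = 133.4°: the bracketed kinematic factor |dx/dθ| = 0.041061 m.
ω = v/|dx/dθ| = 5.63/0.041061 = 137.11 rad/s.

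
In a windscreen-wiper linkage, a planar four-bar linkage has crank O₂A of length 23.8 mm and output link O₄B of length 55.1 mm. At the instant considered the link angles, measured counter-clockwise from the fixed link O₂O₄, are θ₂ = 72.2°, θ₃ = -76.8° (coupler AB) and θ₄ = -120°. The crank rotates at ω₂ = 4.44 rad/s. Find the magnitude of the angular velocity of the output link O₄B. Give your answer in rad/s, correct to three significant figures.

1.44

ω₂ = 4.44 rad/s
Differentiating the loop-closure r₂e^{iθ₂}+r₃e^{iθ₃}=r₁+r₄e^{iθ₄} gives r₂ω₂e^{iθ₂}+r₃ω₃e^{iθ₃}=r₄ω₄e^{iθ₄}.
Eliminating the other unknown: ω₄ = r₂ω₂ sin(θ₂−θ₃) / [r₄ sin(θ₄−θ₃)].
Numerator sine = +0.51504; denominator sine = -0.68455.
Result = 0.0238·4.44·(+0.51504) / (0.0551·(-0.68455)) = -1.4429 rad/s; magnitude 1.4429 rad/s.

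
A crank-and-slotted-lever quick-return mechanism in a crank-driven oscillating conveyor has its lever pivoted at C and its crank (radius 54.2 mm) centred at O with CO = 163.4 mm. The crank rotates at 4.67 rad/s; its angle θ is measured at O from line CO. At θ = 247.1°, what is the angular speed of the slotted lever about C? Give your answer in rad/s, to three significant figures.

ω = 4.67 rad/s
Crank pin A relative to C: A = (d + r cosθ, r sinθ); lever angle φ = atan2(r sinθ, d + r cosθ).
Differentiating tanφ: φ̇ = rω(d cosθ + r)/(d² + r² + 2dr cosθ).
d² + r² + 2dr cosθ = |CA|² = 0.0227448 m²;  d cosθ + r = -0.0093829 m.
|ω_lever| = |0.0542·4.67·-0.0093829| / 0.0227448 = 0.10442 rad/s.

0.104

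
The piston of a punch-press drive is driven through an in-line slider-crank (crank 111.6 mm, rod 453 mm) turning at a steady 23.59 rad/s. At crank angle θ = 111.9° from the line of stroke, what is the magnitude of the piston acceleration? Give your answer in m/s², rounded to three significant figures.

34.4

ω = 23.59 rad/s
x(θ) = r cosθ + √(L² − r² sin²θ); with ω constant, a = ω²·d²x/dθ².
d²x/dθ² = −r cosθ − r²(cos2θ)/√u − r⁴ sin²2θ/(4u^{3/2}),  u = L² − r² sin²θ = 0.194487 m².
Substituting r = 0.1116 m, L = 0.453 m, θ = 111.9°: d²x/dθ² = +0.061792 m.
a = ω²·d²x/dθ² = (23.59)²·(+0.061792) = +34.387 m/s²;  |a| = 34.387 m/s².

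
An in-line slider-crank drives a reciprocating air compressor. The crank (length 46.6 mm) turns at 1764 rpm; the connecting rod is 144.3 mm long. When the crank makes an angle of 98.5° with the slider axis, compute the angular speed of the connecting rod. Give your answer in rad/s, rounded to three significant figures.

9.30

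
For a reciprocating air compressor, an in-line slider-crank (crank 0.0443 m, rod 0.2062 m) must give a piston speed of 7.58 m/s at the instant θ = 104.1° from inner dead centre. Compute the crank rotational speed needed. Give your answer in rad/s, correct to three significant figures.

186

For an in-line slider-crank, |v_piston| = rω|sinθ|·[1 + r cosθ/√(L² − r² sin²θ)].
With r = 0.0443 m, L = 0.2062 m, θ = 104.1°: the bracketed kinematic factor |dx/dθ| = 0.040666 m.
ω = v/|dx/dθ| = 7.58/0.040666 = 186.4 rad/s.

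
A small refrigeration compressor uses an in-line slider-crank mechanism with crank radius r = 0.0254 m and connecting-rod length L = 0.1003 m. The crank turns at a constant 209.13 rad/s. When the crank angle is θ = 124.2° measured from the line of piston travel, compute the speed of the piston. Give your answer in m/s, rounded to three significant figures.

ω = 209.1 rad/s
For an in-line slider-crank, x = r cosθ + √(L² − r² sin²θ), so v = −rω sinθ·[1 + r cosθ/√(L² − r² sin²θ)].
With r = 0.0254 m, L = 0.1003 m, θ = 124.2°: √(L² − r² sin²θ) = 0.098075 m.
v = −0.0254·209.1·0.82708·[1 + 0.0254·-0.56208/0.098075] = -3.7538 m/s.
|v| = 3.7538 m/s.

3.75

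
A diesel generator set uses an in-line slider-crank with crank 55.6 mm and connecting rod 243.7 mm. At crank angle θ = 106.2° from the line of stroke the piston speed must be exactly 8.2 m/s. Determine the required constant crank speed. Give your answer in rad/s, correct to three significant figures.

For an in-line slider-crank, |v_piston| = rω|sinθ|·[1 + r cosθ/√(L² − r² sin²θ)].
With r = 0.0556 m, L = 0.2437 m, θ = 106.2°: the bracketed kinematic factor |dx/dθ| = 0.049909 m.
ω = v/|dx/dθ| = 8.2/0.049909 = 164.3 rad/s.

164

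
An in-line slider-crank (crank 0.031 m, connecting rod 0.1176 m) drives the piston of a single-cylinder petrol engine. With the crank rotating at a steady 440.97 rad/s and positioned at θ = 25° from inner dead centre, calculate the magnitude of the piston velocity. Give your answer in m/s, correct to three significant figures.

7.17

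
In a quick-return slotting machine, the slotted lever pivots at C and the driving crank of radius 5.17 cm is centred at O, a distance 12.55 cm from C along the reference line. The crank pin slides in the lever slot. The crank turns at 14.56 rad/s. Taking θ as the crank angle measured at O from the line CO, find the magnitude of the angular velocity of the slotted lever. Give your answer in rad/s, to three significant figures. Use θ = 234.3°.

1.49

ω = 14.56 rad/s
Crank pin A relative to C: A = (d + r cosθ, r sinθ); lever angle φ = atan2(r sinθ, d + r cosθ).
Differentiating tanφ: φ̇ = rω(d cosθ + r)/(d² + r² + 2dr cosθ).
d² + r² + 2dr cosθ = |CA|² = 0.0108507 m²;  d cosθ + r = -0.021534 m.
|ω_lever| = |0.0517·14.56·-0.021534| / 0.0108507 = 1.4939 rad/s.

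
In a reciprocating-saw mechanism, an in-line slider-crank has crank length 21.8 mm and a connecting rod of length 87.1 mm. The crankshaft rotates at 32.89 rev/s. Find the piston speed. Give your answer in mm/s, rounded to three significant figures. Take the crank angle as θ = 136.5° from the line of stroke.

ω = 2π·32.9 = 206.7 rad/s
For an in-line slider-crank, x = r cosθ + √(L² − r² sin²θ), so v = −rω sinθ·[1 + r cosθ/√(L² − r² sin²θ)].
With r = 0.0218 m, L = 0.0871 m, θ = 136.5°: √(L² − r² sin²θ) = 0.085798 m.
v = −0.0218·206.7·0.68835·[1 + 0.0218·-0.72537/0.085798] = -2.5295 m/s.
|v| = 2.5295 m/s = 2529.5 mm/s.

2530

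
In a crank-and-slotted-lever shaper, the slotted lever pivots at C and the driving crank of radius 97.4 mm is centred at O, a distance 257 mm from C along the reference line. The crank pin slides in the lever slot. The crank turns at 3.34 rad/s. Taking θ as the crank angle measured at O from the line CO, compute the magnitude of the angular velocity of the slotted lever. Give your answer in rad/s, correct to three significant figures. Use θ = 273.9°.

ω = 3.34 rad/s
Crank pin A relative to C: A = (d + r cosθ, r sinθ); lever angle φ = atan2(r sinθ, d + r cosθ).
Differentiating tanφ: φ̇ = rω(d cosθ + r)/(d² + r² + 2dr cosθ).
d² + r² + 2dr cosθ = |CA|² = 0.0789409 m²;  d cosθ + r = +0.11488 m.
|ω_lever| = |0.0974·3.34·+0.11488| / 0.0789409 = 0.47342 rad/s.

0.473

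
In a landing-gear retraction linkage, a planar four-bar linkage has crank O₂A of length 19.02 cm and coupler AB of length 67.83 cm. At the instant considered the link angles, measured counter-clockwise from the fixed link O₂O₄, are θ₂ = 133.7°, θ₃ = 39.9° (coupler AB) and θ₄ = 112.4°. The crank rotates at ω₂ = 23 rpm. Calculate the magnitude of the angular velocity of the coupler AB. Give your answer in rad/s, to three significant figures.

ω₂ = 2.409 rad/s (from 23 rpm).
Differentiating the loop-closure r₂e^{iθ₂}+r₃e^{iθ₃}=r₁+r₄e^{iθ₄} gives r₂ω₂e^{iθ₂}+r₃ω₃e^{iθ₃}=r₄ω₄e^{iθ₄}.
Eliminating the other unknown: ω₃ = r₂ω₂ sin(θ₄−θ₂) / [r₃ sin(θ₃−θ₄)].
Numerator sine = -0.36325; denominator sine = -0.95372.
Result = 0.1902·2.409·(-0.36325) / (0.6783·(-0.95372)) = +0.25724 rad/s; magnitude 0.25724 rad/s.

0.257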